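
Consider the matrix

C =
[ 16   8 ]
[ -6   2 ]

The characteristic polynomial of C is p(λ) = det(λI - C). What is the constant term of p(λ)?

80

p(λ) = λ^2 - 18λ + 80.
The constant term is 80.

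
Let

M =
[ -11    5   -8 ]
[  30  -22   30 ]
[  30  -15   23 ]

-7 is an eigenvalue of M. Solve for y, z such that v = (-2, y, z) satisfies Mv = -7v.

8, 6

We need (M + 7I)v = 0.
M + 7I = [[-4, 5, -8], [30, -15, 30], [30, -15, 30]].
Row 1: (-4)·-2 + (5)·y + (-8)·z = 0
Row 2: (30)·-2 + (-15)·y + (30)·z = 0
Row 3: (30)·-2 + (-15)·y + (30)·z = 0
Solving gives y = 8, z = 6.
Check: M·(-2, 8, 6) = (14, -56, -42) = -7·(-2, 8, 6).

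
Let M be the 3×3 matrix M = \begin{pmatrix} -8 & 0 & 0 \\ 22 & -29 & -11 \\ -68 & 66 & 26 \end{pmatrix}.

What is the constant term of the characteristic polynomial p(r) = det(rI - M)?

p(0) = det(0·I − M) = det(−M) = (−1)^3·det(M).
det(M) = 224, so p(0) = -224.

-224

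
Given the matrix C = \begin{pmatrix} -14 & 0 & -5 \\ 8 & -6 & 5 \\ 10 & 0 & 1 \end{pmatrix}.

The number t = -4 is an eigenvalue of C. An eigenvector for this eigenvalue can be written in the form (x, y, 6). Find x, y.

-3, 3

We need (C + 4I)v = 0.
C + 4I = [[-10, 0, -5], [8, -2, 5], [10, 0, 5]].
Row 1: (-10)·x + (0)·y + (-5)·6 = 0
Row 2: (8)·x + (-2)·y + (5)·6 = 0
Row 3: (10)·x + (0)·y + (5)·6 = 0
Solving gives x = -3, y = 3.
Check: C·(-3, 3, 6) = (12, -12, -24) = -4·(-3, 3, 6).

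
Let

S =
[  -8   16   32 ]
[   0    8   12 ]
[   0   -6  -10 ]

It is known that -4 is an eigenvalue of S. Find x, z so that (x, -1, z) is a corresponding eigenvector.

We need (S + 4I)v = 0.
S + 4I = [[-4, 16, 32], [0, 12, 12], [0, -6, -6]].
Row 1: (-4)·x + (16)·-1 + (32)·z = 0
Row 2: (0)·x + (12)·-1 + (12)·z = 0
Row 3: (0)·x + (-6)·-1 + (-6)·z = 0
Solving gives x = 4, z = 1.
Check: S·(4, -1, 1) = (-16, 4, -4) = -4·(4, -1, 1).

4, 1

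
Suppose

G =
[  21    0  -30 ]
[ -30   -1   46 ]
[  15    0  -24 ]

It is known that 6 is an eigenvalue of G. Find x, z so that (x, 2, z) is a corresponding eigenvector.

We need (G - 6I)v = 0.
G - 6I = [[15, 0, -30], [-30, -7, 46], [15, 0, -30]].
Row 1: (15)·x + (0)·2 + (-30)·z = 0
Row 2: (-30)·x + (-7)·2 + (46)·z = 0
Row 3: (15)·x + (0)·2 + (-30)·z = 0
Solving gives x = -2, z = -1.
Check: G·(-2, 2, -1) = (-12, 12, -6) = 6·(-2, 2, -1).

-2, -1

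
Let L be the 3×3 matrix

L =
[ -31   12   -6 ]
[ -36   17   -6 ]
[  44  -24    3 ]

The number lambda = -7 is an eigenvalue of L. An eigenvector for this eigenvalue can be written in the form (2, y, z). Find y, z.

2, -4

We need (L + 7I)v = 0.
L + 7I = [[-24, 12, -6], [-36, 24, -6], [44, -24, 10]].
Row 1: (-24)·2 + (12)·y + (-6)·z = 0
Row 2: (-36)·2 + (24)·y + (-6)·z = 0
Row 3: (44)·2 + (-24)·y + (10)·z = 0
Solving gives y = 2, z = -4.
Check: L·(2, 2, -4) = (-14, -14, 28) = -7·(2, 2, -4).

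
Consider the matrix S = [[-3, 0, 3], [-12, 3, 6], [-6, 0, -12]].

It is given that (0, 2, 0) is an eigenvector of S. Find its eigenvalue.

Compute Sv: S·(0, 2, 0) = (0, 6, 0).
Since Sv = λv, compare component 2: 6 = λ·2, so λ = 3.

3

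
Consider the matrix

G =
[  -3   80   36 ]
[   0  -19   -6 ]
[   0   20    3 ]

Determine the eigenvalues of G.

-9, -7, -3

Set up det(tI - G) = 0.
Expanding along the first row, p(t) = t^3 + 19t^2 + 111t + 189.
Since p(-9) = 0, t = -9 is a root.
Factor out (t + 9): p(t) = (t + 9)·(t^2 + 10t + 21).
The quadratic factors as (t + 7)·(t + 3).
Eigenvalues: -9, -7, -3.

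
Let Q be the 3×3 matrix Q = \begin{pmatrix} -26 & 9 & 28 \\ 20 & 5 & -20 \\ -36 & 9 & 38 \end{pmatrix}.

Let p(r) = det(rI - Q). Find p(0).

-100

p(0) = det(0·I − Q) = det(−Q) = (−1)^3·det(Q).
det(Q) = 100, so p(0) = -100.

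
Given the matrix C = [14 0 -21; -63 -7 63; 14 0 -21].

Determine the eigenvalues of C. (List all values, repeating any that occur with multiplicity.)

The characteristic polynomial is p(μ) = det(μI - C).
Expanding the 3×3 determinant: p(μ) = μ^3 + 14μ^2 + 49μ.
Try μ = -7: p(-7) = 0, so -7 is a root.
Dividing by (μ + 7) leaves μ^2 + 7μ.
The quadratic factors as (μ + 7)·μ.
Eigenvalues: -7, -7, 0.

-7, -7, 0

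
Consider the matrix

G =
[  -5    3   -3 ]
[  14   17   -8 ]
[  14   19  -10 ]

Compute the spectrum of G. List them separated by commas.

Compute the characteristic polynomial p(lambda) = det(lambda·I - G).
Cofactor expansion gives p(lambda) = lambda^3 - 2·lambda^2 - 53·lambda - 90.
Try lambda = -5: p(-5) = 0, so -5 is a root.
Factor out (lambda + 5): p(lambda) = (lambda + 5)·(lambda^2 - 7·lambda - 18).
The quadratic factors as (lambda + 2)·(lambda - 9).
Eigenvalues: -5, -2, 9.

-5, -2, 9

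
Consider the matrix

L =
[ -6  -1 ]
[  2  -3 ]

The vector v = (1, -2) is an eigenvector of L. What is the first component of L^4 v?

First find the eigenvalue: Lv = (-4, 8) = -4·(1, -2), so λ = -4.
Then L^4 v = λ^4·v = (-4)^4·(1, -2) = 256·(1, -2) = (256, -512).

256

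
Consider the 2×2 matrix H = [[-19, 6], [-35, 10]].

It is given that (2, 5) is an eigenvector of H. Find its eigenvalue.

-4

Compute Hv: H·(2, 5) = (-8, -20).
Since Hv = λv, compare component 1: -8 = λ·2, so λ = -4.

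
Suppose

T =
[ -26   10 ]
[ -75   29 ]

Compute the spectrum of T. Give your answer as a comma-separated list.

-1, 4

det(T - rI) = (-26 - r)(29 - r) - (10)·(-75) = r^2 - 3r - 4.
This factors as (r + 1)·(r - 4) = 0.
Eigenvalues: -1, 4.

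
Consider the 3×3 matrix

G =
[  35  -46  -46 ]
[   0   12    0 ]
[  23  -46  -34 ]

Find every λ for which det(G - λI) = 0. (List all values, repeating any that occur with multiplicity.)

-11, 12, 12

Set up det(λI - G) = 0.
Cofactor expansion gives p(λ) = λ^3 - 13λ^2 - 120λ + 1584.
Rational-root test: λ = 12 gives p(12) = 0.
Dividing by (λ - 12) leaves λ^2 - λ - 132.
The quadratic factors as (λ + 11)·(λ - 12).
Eigenvalues: -11, 12, 12.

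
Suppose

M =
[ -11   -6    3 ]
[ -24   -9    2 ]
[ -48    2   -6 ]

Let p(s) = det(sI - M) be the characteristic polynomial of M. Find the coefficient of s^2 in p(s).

The coefficient of s^2 of det(sI - M) is −trace(M).
trace(M) = (-11) + (-9) + (-6) = -26, so the coefficient is 26.

26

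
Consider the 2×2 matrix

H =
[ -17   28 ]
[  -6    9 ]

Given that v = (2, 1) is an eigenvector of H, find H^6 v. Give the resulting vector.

First find the eigenvalue: Hv = (-6, -3) = -3·(2, 1), so λ = -3.
Then H^6 v = λ^6·v = (-3)^6·(2, 1) = 729·(2, 1) = (1458, 729).

(1458, 729)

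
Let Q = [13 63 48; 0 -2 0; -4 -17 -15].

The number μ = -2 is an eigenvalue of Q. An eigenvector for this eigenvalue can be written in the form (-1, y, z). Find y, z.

We need (Q + 2I)v = 0.
Q + 2I = [[15, 63, 48], [0, 0, 0], [-4, -17, -13]].
Row 1: (15)·-1 + (63)·y + (48)·z = 0
Row 2: (0)·-1 + (0)·y + (0)·z = 0
Row 3: (-4)·-1 + (-17)·y + (-13)·z = 0
Solving gives y = 1, z = -1.
Check: Q·(-1, 1, -1) = (2, -2, 2) = -2·(-1, 1, -1).

1, -1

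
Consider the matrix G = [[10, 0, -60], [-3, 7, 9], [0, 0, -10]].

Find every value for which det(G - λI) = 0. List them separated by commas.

-10, 7, 10

Set up det(sI - G) = 0.
Cofactor expansion gives p(s) = s^3 - 7s^2 - 100s + 700.
Try s = 7: p(7) = 0, so 7 is a root.
Dividing by (s - 7) leaves s^2 - 100.
The quadratic factors as (s + 10)·(s - 10).
Eigenvalues: -10, 7, 10.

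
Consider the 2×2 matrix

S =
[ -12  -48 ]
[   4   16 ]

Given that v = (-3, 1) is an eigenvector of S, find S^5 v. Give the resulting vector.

(-3072, 1024)

First find the eigenvalue: Sv = (-12, 4) = 4·(-3, 1), so λ = 4.
Then S^5 v = λ^5·v = 4^5·(-3, 1) = 1024·(-3, 1) = (-3072, 1024).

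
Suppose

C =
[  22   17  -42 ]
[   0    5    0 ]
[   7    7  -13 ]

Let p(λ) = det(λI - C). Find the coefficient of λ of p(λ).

p(λ) = λ^3 - 14λ^2 + 53λ - 40.
The coefficient of λ is 53.

53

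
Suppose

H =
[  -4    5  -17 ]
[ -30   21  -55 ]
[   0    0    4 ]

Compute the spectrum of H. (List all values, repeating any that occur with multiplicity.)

Compute the characteristic polynomial p(lambda) = det(lambda·I - H).
Cofactor expansion gives p(lambda) = lambda^3 - 21·lambda^2 + 134·lambda - 264.
Rational-root test: lambda = 6 gives p(6) = 0.
Dividing by (lambda - 6) leaves lambda^2 - 15·lambda + 44.
The quadratic factors as (lambda - 4)·(lambda - 11).
Eigenvalues: 4, 6, 11.

4, 6, 11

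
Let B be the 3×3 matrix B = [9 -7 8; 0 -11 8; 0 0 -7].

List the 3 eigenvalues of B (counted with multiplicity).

-11, -7, 9

B is upper triangular, so its eigenvalues are the diagonal entries.
Diagonal: 9, -11, -7.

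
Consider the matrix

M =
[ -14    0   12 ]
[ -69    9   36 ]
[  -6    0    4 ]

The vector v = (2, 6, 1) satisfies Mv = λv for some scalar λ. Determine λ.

Compute Mv: M·(2, 6, 1) = (-16, -48, -8).
Since Mv = λv, compare component 1: -16 = λ·2, so λ = -8.

-8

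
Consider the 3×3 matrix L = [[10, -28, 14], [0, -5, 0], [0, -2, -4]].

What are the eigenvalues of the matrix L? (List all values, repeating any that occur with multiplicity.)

The characteristic polynomial is p(r) = det(rI - L).
Expanding along the first row, p(r) = r^3 - r^2 - 70r - 200.
Rational-root test: r = -4 gives p(-4) = 0.
Factor out (r + 4): p(r) = (r + 4)·(r^2 - 5r - 50).
The quadratic factors as (r + 5)·(r - 10).
Eigenvalues: -5, -4, 10.

-5, -4, 10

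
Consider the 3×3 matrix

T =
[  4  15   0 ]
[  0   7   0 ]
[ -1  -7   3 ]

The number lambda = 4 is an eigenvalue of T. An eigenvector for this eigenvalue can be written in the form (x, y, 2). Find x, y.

-2, 0

We need (T - 4I)v = 0.
T - 4I = [[0, 15, 0], [0, 3, 0], [-1, -7, -1]].
Row 1: (0)·x + (15)·y + (0)·2 = 0
Row 2: (0)·x + (3)·y + (0)·2 = 0
Row 3: (-1)·x + (-7)·y + (-1)·2 = 0
Solving gives x = -2, y = 0.
Check: T·(-2, 0, 2) = (-8, 0, 8) = 4·(-2, 0, 2).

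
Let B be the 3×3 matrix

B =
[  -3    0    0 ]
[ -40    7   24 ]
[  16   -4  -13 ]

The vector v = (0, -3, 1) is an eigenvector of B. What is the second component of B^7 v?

3

First find the eigenvalue: Bv = (0, 3, -1) = -1·(0, -3, 1), so λ = -1.
Then B^7 v = λ^7·v = (-1)^7·(0, -3, 1) = -1·(0, -3, 1) = (0, 3, -1).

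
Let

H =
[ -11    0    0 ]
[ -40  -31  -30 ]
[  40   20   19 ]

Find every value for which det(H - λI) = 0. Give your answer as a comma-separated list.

-11, -11, -1

The characteristic polynomial is p(t) = det(tI - H).
Expanding the 3×3 determinant: p(t) = t^3 + 23t^2 + 143t + 121.
Since p(-11) = 0, t = -11 is a root.
Factor out (t + 11): p(t) = (t + 11)·(t^2 + 12t + 11).
The quadratic factors as (t + 11)·(t + 1).
Eigenvalues: -11, -11, -1.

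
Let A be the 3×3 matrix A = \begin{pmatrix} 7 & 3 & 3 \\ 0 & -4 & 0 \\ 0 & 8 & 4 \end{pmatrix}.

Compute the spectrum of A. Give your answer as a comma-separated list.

-4, 4, 7

Set up det(lambda·I - A) = 0.
Expanding the 3×3 determinant: p(lambda) = lambda^3 - 7·lambda^2 - 16·lambda + 112.
Rational-root test: lambda = 4 gives p(4) = 0.
Factor out (lambda - 4): p(lambda) = (lambda - 4)·(lambda^2 - 3·lambda - 28).
The quadratic factors as (lambda + 4)·(lambda - 7).
Eigenvalues: -4, 4, 7.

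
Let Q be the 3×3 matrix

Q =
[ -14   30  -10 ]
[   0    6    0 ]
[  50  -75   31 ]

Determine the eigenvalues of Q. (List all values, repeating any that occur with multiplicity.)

The characteristic polynomial is p(t) = det(tI - Q).
Cofactor expansion gives p(t) = t^3 - 23t^2 + 168t - 396.
Since p(6) = 0, t = 6 is a root.
Dividing by (t - 6) leaves t^2 - 17t + 66.
The quadratic factors as (t - 6)·(t - 11).
Eigenvalues: 6, 6, 11.

6, 6, 11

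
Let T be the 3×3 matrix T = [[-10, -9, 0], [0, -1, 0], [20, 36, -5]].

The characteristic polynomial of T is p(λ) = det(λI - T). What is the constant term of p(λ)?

50

p(λ) = λ^3 + 16λ^2 + 65λ + 50.
The constant term is 50.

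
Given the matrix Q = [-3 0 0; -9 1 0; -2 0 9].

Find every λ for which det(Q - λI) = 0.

-3, 1, 9

Q is lower triangular, so its eigenvalues are the diagonal entries.
Diagonal: -3, 1, 9.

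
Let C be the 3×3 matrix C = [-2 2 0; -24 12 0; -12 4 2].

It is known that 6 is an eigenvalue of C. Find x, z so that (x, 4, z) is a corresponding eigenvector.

1, 1

We need (C - 6I)v = 0.
C - 6I = [[-8, 2, 0], [-24, 6, 0], [-12, 4, -4]].
Row 1: (-8)·x + (2)·4 + (0)·z = 0
Row 2: (-24)·x + (6)·4 + (0)·z = 0
Row 3: (-12)·x + (4)·4 + (-4)·z = 0
Solving gives x = 1, z = 1.
Check: C·(1, 4, 1) = (6, 24, 6) = 6·(1, 4, 1).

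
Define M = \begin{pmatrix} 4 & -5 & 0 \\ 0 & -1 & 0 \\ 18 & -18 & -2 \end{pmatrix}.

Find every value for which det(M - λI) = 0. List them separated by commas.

Set up det(sI - M) = 0.
Expanding along the first row, p(s) = s^3 - s^2 - 10s - 8.
Since p(-2) = 0, s = -2 is a root.
Factor out (s + 2): p(s) = (s + 2)·(s^2 - 3s - 4).
The quadratic factors as (s + 1)·(s - 4).
Eigenvalues: -2, -1, 4.

-2, -1, 4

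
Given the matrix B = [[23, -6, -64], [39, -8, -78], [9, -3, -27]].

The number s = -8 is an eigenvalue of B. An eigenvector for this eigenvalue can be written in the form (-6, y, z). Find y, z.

We need (B + 8I)v = 0.
B + 8I = [[31, -6, -64], [39, 0, -78], [9, -3, -19]].
Row 1: (31)·-6 + (-6)·y + (-64)·z = 0
Row 2: (39)·-6 + (0)·y + (-78)·z = 0
Row 3: (9)·-6 + (-3)·y + (-19)·z = 0
Solving gives y = 1, z = -3.
Check: B·(-6, 1, -3) = (48, -8, 24) = -8·(-6, 1, -3).

1, -3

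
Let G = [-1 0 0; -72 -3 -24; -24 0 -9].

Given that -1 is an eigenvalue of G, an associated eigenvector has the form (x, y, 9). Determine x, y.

We need (G + 1I)v = 0.
G + 1I = [[0, 0, 0], [-72, -2, -24], [-24, 0, -8]].
Row 1: (0)·x + (0)·y + (0)·9 = 0
Row 2: (-72)·x + (-2)·y + (-24)·9 = 0
Row 3: (-24)·x + (0)·y + (-8)·9 = 0
Solving gives x = -3, y = 0.
Check: G·(-3, 0, 9) = (3, 0, -9) = -1·(-3, 0, 9).

-3, 0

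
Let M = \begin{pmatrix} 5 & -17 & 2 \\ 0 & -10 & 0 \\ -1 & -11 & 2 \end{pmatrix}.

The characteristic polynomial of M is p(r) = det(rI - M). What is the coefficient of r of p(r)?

-58

p(r) = r^3 + 3r^2 - 58r + 120.
The coefficient of r is -58.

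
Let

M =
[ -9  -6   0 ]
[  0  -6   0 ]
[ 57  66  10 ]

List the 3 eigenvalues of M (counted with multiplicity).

The characteristic polynomial is p(s) = det(sI - M).
Expanding along the first row, p(s) = s^3 + 5s^2 - 96s - 540.
Try s = -6: p(-6) = 0, so -6 is a root.
Factor out (s + 6): p(s) = (s + 6)·(s^2 - s - 90).
The quadratic factors as (s + 9)·(s - 10).
Eigenvalues: -9, -6, 10.

-9, -6, 10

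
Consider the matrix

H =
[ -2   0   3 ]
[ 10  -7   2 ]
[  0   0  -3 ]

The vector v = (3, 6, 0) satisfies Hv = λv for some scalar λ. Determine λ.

-2

Compute Hv: H·(3, 6, 0) = (-6, -12, 0).
Since Hv = λv, compare component 1: -6 = λ·3, so λ = -2.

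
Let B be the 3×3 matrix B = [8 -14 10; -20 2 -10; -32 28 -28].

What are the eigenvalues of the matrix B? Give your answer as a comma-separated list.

The characteristic polynomial is p(μ) = det(μI - B).
Expanding along the first row, p(μ) = μ^3 + 18μ^2 + 56μ - 192.
Since p(-8) = 0, μ = -8 is a root.
Dividing by (μ + 8) leaves μ^2 + 10μ - 24.
The quadratic factors as (μ + 12)·(μ - 2).
Eigenvalues: -12, -8, 2.

-12, -8, 2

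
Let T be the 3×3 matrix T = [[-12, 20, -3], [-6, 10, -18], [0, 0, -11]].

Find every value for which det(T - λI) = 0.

Compute the characteristic polynomial p(λ) = det(λI - T).
Expanding the 3×3 determinant: p(λ) = λ^3 + 13λ^2 + 22λ.
Rational-root test: λ = 0 gives p(0) = 0.
Factor out λ: p(λ) = λ·(λ^2 + 13λ + 22).
The quadratic factors as (λ + 11)·(λ + 2).
Eigenvalues: -11, -2, 0.

-11, -2, 0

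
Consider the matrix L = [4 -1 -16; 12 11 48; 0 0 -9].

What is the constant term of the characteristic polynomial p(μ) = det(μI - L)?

504

p(0) = det(0·I − L) = det(−L) = (−1)^3·det(L).
det(L) = -504, so p(0) = 504.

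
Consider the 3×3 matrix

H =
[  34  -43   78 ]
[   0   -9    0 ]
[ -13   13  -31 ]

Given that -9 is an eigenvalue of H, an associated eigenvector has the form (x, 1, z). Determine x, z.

1, 0

We need (H + 9I)v = 0.
H + 9I = [[43, -43, 78], [0, 0, 0], [-13, 13, -22]].
Row 1: (43)·x + (-43)·1 + (78)·z = 0
Row 2: (0)·x + (0)·1 + (0)·z = 0
Row 3: (-13)·x + (13)·1 + (-22)·z = 0
Solving gives x = 1, z = 0.
Check: H·(1, 1, 0) = (-9, -9, 0) = -9·(1, 1, 0).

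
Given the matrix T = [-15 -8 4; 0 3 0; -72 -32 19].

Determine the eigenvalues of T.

Compute the characteristic polynomial p(r) = det(rI - T).
Cofactor expansion gives p(r) = r^3 - 7r^2 + 15r - 9.
Since p(3) = 0, r = 3 is a root.
Factor out (r - 3): p(r) = (r - 3)·(r^2 - 4r + 3).
The quadratic factors as (r - 1)·(r - 3).
Eigenvalues: 1, 3, 3.

1, 3, 3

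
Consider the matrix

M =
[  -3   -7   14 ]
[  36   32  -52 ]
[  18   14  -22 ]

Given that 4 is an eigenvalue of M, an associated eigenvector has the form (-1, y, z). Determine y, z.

5, 2

We need (M - 4I)v = 0.
M - 4I = [[-7, -7, 14], [36, 28, -52], [18, 14, -26]].
Row 1: (-7)·-1 + (-7)·y + (14)·z = 0
Row 2: (36)·-1 + (28)·y + (-52)·z = 0
Row 3: (18)·-1 + (14)·y + (-26)·z = 0
Solving gives y = 5, z = 2.
Check: M·(-1, 5, 2) = (-4, 20, 8) = 4·(-1, 5, 2).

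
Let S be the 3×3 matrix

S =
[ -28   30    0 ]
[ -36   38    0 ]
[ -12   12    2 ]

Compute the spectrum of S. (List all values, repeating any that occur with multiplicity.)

2, 2, 8

Compute the characteristic polynomial p(r) = det(rI - S).
Cofactor expansion gives p(r) = r^3 - 12r^2 + 36r - 32.
Rational-root test: r = 2 gives p(2) = 0.
Factor out (r - 2): p(r) = (r - 2)·(r^2 - 10r + 16).
The quadratic factors as (r - 2)·(r - 8).
Eigenvalues: 2, 2, 8.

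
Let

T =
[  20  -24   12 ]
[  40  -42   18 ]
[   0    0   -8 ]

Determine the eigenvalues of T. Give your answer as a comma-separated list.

-12, -10, -8

Set up det(sI - T) = 0.
Cofactor expansion gives p(s) = s^3 + 30s^2 + 296s + 960.
Rational-root test: s = -8 gives p(-8) = 0.
Dividing by (s + 8) leaves s^2 + 22s + 120.
The quadratic factors as (s + 12)·(s + 10).
Eigenvalues: -12, -10, -8.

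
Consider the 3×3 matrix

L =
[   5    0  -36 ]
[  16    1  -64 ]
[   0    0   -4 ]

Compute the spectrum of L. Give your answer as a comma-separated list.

Set up det(λI - L) = 0.
Cofactor expansion gives p(λ) = λ^3 - 2λ^2 - 19λ + 20.
Rational-root test: λ = -4 gives p(-4) = 0.
Dividing by (λ + 4) leaves λ^2 - 6λ + 5.
The quadratic factors as (λ - 1)·(λ - 5).
Eigenvalues: -4, 1, 5.

-4, 1, 5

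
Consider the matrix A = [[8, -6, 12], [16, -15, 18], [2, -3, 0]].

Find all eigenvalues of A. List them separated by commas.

Set up det(λI - A) = 0.
Cofactor expansion gives p(λ) = λ^3 + 7λ^2 + 6λ.
Rational-root test: λ = 0 gives p(0) = 0.
Dividing by λ leaves λ^2 + 7λ + 6.
The quadratic factors as (λ + 6)·(λ + 1).
Eigenvalues: -6, -1, 0.

-6, -1, 0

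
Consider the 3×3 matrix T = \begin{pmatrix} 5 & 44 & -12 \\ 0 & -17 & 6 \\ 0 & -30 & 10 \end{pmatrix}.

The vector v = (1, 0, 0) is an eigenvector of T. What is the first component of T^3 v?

125

First find the eigenvalue: Tv = (5, 0, 0) = 5·(1, 0, 0), so λ = 5.
Then T^3 v = λ^3·v = 5^3·(1, 0, 0) = 125·(1, 0, 0) = (125, 0, 0).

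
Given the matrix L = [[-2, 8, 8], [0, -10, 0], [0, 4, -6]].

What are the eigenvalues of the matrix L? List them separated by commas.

Compute the characteristic polynomial p(λ) = det(λI - L).
Expanding along the first row, p(λ) = λ^3 + 18λ^2 + 92λ + 120.
Try λ = -10: p(-10) = 0, so -10 is a root.
Factor out (λ + 10): p(λ) = (λ + 10)·(λ^2 + 8λ + 12).
The quadratic factors as (λ + 6)·(λ + 2).
Eigenvalues: -10, -6, -2.

-10, -6, -2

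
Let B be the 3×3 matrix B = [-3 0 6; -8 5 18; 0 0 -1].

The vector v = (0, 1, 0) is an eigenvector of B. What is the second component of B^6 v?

15625

First find the eigenvalue: Bv = (0, 5, 0) = 5·(0, 1, 0), so λ = 5.
Then B^6 v = λ^6·v = 5^6·(0, 1, 0) = 15625·(0, 1, 0) = (0, 15625, 0).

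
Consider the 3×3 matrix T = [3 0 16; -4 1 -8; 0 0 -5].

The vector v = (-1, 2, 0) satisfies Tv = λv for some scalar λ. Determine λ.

Compute Tv: T·(-1, 2, 0) = (-3, 6, 0).
Since Tv = λv, compare component 1: -3 = λ·-1, so λ = 3.

3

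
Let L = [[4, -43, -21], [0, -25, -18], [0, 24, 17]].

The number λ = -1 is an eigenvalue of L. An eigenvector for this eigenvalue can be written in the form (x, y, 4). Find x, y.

We need (L + 1I)v = 0.
L + 1I = [[5, -43, -21], [0, -24, -18], [0, 24, 18]].
Row 1: (5)·x + (-43)·y + (-21)·4 = 0
Row 2: (0)·x + (-24)·y + (-18)·4 = 0
Row 3: (0)·x + (24)·y + (18)·4 = 0
Solving gives x = -9, y = -3.
Check: L·(-9, -3, 4) = (9, 3, -4) = -1·(-9, -3, 4).

-9, -3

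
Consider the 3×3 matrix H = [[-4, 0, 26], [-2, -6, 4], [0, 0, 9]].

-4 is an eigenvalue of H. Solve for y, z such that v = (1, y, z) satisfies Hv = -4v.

We need (H + 4I)v = 0.
H + 4I = [[0, 0, 26], [-2, -2, 4], [0, 0, 13]].
Row 1: (0)·1 + (0)·y + (26)·z = 0
Row 2: (-2)·1 + (-2)·y + (4)·z = 0
Row 3: (0)·1 + (0)·y + (13)·z = 0
Solving gives y = -1, z = 0.
Check: H·(1, -1, 0) = (-4, 4, 0) = -4·(1, -1, 0).

-1, 0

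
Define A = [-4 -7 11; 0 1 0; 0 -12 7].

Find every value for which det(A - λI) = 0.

-4, 1, 7

Set up det(λI - A) = 0.
Expanding along the first row, p(λ) = λ^3 - 4λ^2 - 25λ + 28.
Rational-root test: λ = 1 gives p(1) = 0.
Factor out (λ - 1): p(λ) = (λ - 1)·(λ^2 - 3λ - 28).
The quadratic factors as (λ + 4)·(λ - 7).
Eigenvalues: -4, 1, 7.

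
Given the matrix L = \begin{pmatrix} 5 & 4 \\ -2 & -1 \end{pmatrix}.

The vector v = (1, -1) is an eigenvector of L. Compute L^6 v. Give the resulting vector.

(1, -1)

First find the eigenvalue: Lv = (1, -1) = 1·(1, -1), so λ = 1.
Then L^6 v = λ^6·v = 1^6·(1, -1) = 1·(1, -1) = (1, -1).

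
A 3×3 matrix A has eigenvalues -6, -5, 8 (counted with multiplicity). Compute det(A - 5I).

330

If A has eigenvalues -6, -5, 8, then A - 5I has eigenvalues -11, -10, 3.
det(A - 5I) = (-11) · (-10) · (3) = 330.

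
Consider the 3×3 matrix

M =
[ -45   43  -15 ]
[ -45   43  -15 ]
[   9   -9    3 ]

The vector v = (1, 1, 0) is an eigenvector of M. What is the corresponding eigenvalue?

-2

Compute Mv: M·(1, 1, 0) = (-2, -2, 0).
Since Mv = λv, compare component 1: -2 = λ·1, so λ = -2.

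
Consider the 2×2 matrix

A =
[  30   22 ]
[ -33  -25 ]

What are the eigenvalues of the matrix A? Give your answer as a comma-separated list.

-3, 8

det(A - tI) = (30 - t)(-25 - t) - (22)·(-33) = t^2 - 5t - 24.
This factors as (t + 3)·(t - 8) = 0.
Eigenvalues: -3, 8.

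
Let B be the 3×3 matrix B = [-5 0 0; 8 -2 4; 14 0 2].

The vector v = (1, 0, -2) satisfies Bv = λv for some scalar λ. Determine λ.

-5

Compute Bv: B·(1, 0, -2) = (-5, 0, 10).
Since Bv = λv, compare component 1: -5 = λ·1, so λ = -5.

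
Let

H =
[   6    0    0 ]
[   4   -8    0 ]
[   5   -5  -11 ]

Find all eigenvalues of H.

H is lower triangular, so its eigenvalues are the diagonal entries.
Diagonal: 6, -8, -11.

-11, -8, 6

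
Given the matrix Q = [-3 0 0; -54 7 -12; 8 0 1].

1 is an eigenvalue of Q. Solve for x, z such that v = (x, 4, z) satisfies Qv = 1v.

0, 2

We need (Q - 1I)v = 0.
Q - 1I = [[-4, 0, 0], [-54, 6, -12], [8, 0, 0]].
Row 1: (-4)·x + (0)·4 + (0)·z = 0
Row 2: (-54)·x + (6)·4 + (-12)·z = 0
Row 3: (8)·x + (0)·4 + (0)·z = 0
Solving gives x = 0, z = 2.
Check: Q·(0, 4, 2) = (0, 4, 2) = 1·(0, 4, 2).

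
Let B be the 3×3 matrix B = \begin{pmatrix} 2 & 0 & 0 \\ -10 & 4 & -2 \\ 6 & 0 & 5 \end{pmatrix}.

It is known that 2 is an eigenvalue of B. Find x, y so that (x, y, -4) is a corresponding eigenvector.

2, 6

We need (B - 2I)v = 0.
B - 2I = [[0, 0, 0], [-10, 2, -2], [6, 0, 3]].
Row 1: (0)·x + (0)·y + (0)·-4 = 0
Row 2: (-10)·x + (2)·y + (-2)·-4 = 0
Row 3: (6)·x + (0)·y + (3)·-4 = 0
Solving gives x = 2, y = 6.
Check: B·(2, 6, -4) = (4, 12, -8) = 2·(2, 6, -4).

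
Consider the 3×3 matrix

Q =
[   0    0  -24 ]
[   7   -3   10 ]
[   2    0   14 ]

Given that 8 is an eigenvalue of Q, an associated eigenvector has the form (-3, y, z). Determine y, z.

We need (Q - 8I)v = 0.
Q - 8I = [[-8, 0, -24], [7, -11, 10], [2, 0, 6]].
Row 1: (-8)·-3 + (0)·y + (-24)·z = 0
Row 2: (7)·-3 + (-11)·y + (10)·z = 0
Row 3: (2)·-3 + (0)·y + (6)·z = 0
Solving gives y = -1, z = 1.
Check: Q·(-3, -1, 1) = (-24, -8, 8) = 8·(-3, -1, 1).

-1, 1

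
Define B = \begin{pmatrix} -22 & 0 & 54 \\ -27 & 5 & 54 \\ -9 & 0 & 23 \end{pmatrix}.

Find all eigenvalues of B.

-4, 5, 5

Set up det(sI - B) = 0.
Expanding along the first row, p(s) = s^3 - 6s^2 - 15s + 100.
Rational-root test: s = -4 gives p(-4) = 0.
Factor out (s + 4): p(s) = (s + 4)·(s^2 - 10s + 25).
The quadratic factor is (s - 5)^2.
Eigenvalues: -4, 5, 5.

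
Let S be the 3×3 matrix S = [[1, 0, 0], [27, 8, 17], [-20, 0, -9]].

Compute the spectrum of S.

The characteristic polynomial is p(s) = det(sI - S).
Expanding along the first row, p(s) = s^3 - 73s + 72.
Rational-root test: s = 8 gives p(8) = 0.
Dividing by (s - 8) leaves s^2 + 8s - 9.
The quadratic factors as (s + 9)·(s - 1).
Eigenvalues: -9, 1, 8.

-9, 1, 8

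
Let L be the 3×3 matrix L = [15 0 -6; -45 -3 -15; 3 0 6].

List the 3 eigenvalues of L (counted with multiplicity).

-3, 9, 12

Compute the characteristic polynomial p(r) = det(rI - L).
Expanding along the first row, p(r) = r^3 - 18r^2 + 45r + 324.
Since p(9) = 0, r = 9 is a root.
Dividing by (r - 9) leaves r^2 - 9r - 36.
The quadratic factors as (r + 3)·(r - 12).
Eigenvalues: -3, 9, 12.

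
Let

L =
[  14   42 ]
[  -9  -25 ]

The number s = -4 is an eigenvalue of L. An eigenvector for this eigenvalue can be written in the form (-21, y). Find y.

We need (L + 4I)v = 0.
L + 4I = [[18, 42], [-9, -21]].
Row 1: (18)·-21 + (42)·y = 0
Row 2: (-9)·-21 + (-21)·y = 0
Solving gives y = 9.
Check: L·(-21, 9) = (84, -36) = -4·(-21, 9).

9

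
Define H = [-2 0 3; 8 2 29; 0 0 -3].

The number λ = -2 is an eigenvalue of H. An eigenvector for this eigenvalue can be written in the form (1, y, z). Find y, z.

We need (H + 2I)v = 0.
H + 2I = [[0, 0, 3], [8, 4, 29], [0, 0, -1]].
Row 1: (0)·1 + (0)·y + (3)·z = 0
Row 2: (8)·1 + (4)·y + (29)·z = 0
Row 3: (0)·1 + (0)·y + (-1)·z = 0
Solving gives y = -2, z = 0.
Check: H·(1, -2, 0) = (-2, 4, 0) = -2·(1, -2, 0).

-2, 0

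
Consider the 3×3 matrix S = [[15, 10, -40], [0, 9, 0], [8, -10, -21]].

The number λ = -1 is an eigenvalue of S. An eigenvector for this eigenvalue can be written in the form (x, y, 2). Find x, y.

We need (S + 1I)v = 0.
S + 1I = [[16, 10, -40], [0, 10, 0], [8, -10, -20]].
Row 1: (16)·x + (10)·y + (-40)·2 = 0
Row 2: (0)·x + (10)·y + (0)·2 = 0
Row 3: (8)·x + (-10)·y + (-20)·2 = 0
Solving gives x = 5, y = 0.
Check: S·(5, 0, 2) = (-5, 0, -2) = -1·(5, 0, 2).

5, 0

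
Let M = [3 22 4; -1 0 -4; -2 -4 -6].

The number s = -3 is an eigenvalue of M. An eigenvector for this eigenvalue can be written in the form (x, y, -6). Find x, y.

We need (M + 3I)v = 0.
M + 3I = [[6, 22, 4], [-1, 3, -4], [-2, -4, -3]].
Row 1: (6)·x + (22)·y + (4)·-6 = 0
Row 2: (-1)·x + (3)·y + (-4)·-6 = 0
Row 3: (-2)·x + (-4)·y + (-3)·-6 = 0
Solving gives x = 15, y = -3.
Check: M·(15, -3, -6) = (-45, 9, 18) = -3·(15, -3, -6).

15, -3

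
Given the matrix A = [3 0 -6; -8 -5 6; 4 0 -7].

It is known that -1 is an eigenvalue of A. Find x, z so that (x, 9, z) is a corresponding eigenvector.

-9, -6

We need (A + 1I)v = 0.
A + 1I = [[4, 0, -6], [-8, -4, 6], [4, 0, -6]].
Row 1: (4)·x + (0)·9 + (-6)·z = 0
Row 2: (-8)·x + (-4)·9 + (6)·z = 0
Row 3: (4)·x + (0)·9 + (-6)·z = 0
Solving gives x = -9, z = -6.
Check: A·(-9, 9, -6) = (9, -9, 6) = -1·(-9, 9, -6).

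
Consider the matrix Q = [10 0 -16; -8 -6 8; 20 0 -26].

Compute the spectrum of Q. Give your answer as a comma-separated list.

-10, -6, -6

Set up det(λI - Q) = 0.
Expanding the 3×3 determinant: p(λ) = λ^3 + 22λ^2 + 156λ + 360.
Rational-root test: λ = -6 gives p(-6) = 0.
Factor out (λ + 6): p(λ) = (λ + 6)·(λ^2 + 16λ + 60).
The quadratic factors as (λ + 10)·(λ + 6).
Eigenvalues: -10, -6, -6.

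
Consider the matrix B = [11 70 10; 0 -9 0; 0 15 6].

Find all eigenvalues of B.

Compute the characteristic polynomial p(λ) = det(λI - B).
Expanding along the first row, p(λ) = λ^3 - 8λ^2 - 87λ + 594.
Rational-root test: λ = -9 gives p(-9) = 0.
Dividing by (λ + 9) leaves λ^2 - 17λ + 66.
The quadratic factors as (λ - 6)·(λ - 11).
Eigenvalues: -9, 6, 11.

-9, 6, 11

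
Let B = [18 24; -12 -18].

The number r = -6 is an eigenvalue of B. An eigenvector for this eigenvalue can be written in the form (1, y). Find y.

-1

We need (B + 6I)v = 0.
B + 6I = [[24, 24], [-12, -12]].
Row 1: (24)·1 + (24)·y = 0
Row 2: (-12)·1 + (-12)·y = 0
Solving gives y = -1.
Check: B·(1, -1) = (-6, 6) = -6·(1, -1).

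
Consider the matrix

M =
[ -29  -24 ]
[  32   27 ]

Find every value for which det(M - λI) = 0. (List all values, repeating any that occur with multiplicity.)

-5, 3

det(M - sI) = (-29 - s)(27 - s) - (-24)·(32) = s^2 + 2s - 15.
This factors as (s + 5)·(s - 3) = 0.
Eigenvalues: -5, 3.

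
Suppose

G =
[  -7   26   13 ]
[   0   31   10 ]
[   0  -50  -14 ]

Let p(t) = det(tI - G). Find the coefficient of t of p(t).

p(t) = t^3 - 10t^2 - 53t + 462.
The coefficient of t is -53.

-53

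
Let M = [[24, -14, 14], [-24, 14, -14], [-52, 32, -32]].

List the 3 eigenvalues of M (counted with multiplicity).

-4, 0, 10

The characteristic polynomial is p(μ) = det(μI - M).
Expanding the 3×3 determinant: p(μ) = μ^3 - 6μ^2 - 40μ.
Rational-root test: μ = 0 gives p(0) = 0.
Factor out μ: p(μ) = μ·(μ^2 - 6μ - 40).
The quadratic factors as (μ + 4)·(μ - 10).
Eigenvalues: -4, 0, 10.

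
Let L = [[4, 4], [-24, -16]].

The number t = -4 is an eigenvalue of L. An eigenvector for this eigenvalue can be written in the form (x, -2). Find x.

1

We need (L + 4I)v = 0.
L + 4I = [[8, 4], [-24, -12]].
Row 1: (8)·x + (4)·-2 = 0
Row 2: (-24)·x + (-12)·-2 = 0
Solving gives x = 1.
Check: L·(1, -2) = (-4, 8) = -4·(1, -2).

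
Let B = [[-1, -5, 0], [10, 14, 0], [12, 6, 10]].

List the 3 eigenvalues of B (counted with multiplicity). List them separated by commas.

Set up det(λI - B) = 0.
Expanding the 3×3 determinant: p(λ) = λ^3 - 23λ^2 + 166λ - 360.
Try λ = 4: p(4) = 0, so 4 is a root.
Factor out (λ - 4): p(λ) = (λ - 4)·(λ^2 - 19λ + 90).
The quadratic factors as (λ - 9)·(λ - 10).
Eigenvalues: 4, 9, 10.

4, 9, 10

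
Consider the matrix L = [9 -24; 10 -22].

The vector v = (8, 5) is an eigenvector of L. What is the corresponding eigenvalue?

-6

Compute Lv: L·(8, 5) = (-48, -30).
Since Lv = λv, compare component 1: -48 = λ·8, so λ = -6.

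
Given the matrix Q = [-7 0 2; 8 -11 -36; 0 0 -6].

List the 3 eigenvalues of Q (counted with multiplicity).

The characteristic polynomial is p(lambda) = det(lambda·I - Q).
Expanding the 3×3 determinant: p(lambda) = lambda^3 + 24·lambda^2 + 185·lambda + 462.
Try lambda = -6: p(-6) = 0, so -6 is a root.
Dividing by (lambda + 6) leaves lambda^2 + 18·lambda + 77.
The quadratic factors as (lambda + 11)·(lambda + 7).
Eigenvalues: -11, -7, -6.

-11, -7, -6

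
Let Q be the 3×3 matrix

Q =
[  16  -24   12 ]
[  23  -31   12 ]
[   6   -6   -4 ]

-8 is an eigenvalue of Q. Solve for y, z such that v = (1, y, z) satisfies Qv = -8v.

We need (Q + 8I)v = 0.
Q + 8I = [[24, -24, 12], [23, -23, 12], [6, -6, 4]].
Row 1: (24)·1 + (-24)·y + (12)·z = 0
Row 2: (23)·1 + (-23)·y + (12)·z = 0
Row 3: (6)·1 + (-6)·y + (4)·z = 0
Solving gives y = 1, z = 0.
Check: Q·(1, 1, 0) = (-8, -8, 0) = -8·(1, 1, 0).

1, 0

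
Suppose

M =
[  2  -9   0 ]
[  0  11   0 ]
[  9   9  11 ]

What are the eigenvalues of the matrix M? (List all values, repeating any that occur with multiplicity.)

The characteristic polynomial is p(s) = det(sI - M).
Cofactor expansion gives p(s) = s^3 - 24s^2 + 165s - 242.
Rational-root test: s = 11 gives p(11) = 0.
Dividing by (s - 11) leaves s^2 - 13s + 22.
The quadratic factors as (s - 2)·(s - 11).
Eigenvalues: 2, 11, 11.

2, 11, 11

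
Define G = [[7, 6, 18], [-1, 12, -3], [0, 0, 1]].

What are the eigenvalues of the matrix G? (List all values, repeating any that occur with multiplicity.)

Compute the characteristic polynomial p(lambda) = det(lambda·I - G).
Expanding the 3×3 determinant: p(lambda) = lambda^3 - 20·lambda^2 + 109·lambda - 90.
Try lambda = 9: p(9) = 0, so 9 is a root.
Factor out (lambda - 9): p(lambda) = (lambda - 9)·(lambda^2 - 11·lambda + 10).
The quadratic factors as (lambda - 1)·(lambda - 10).
Eigenvalues: 1, 9, 10.

1, 9, 10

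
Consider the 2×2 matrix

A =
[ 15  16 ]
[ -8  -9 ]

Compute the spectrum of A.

det(A - tI) = (15 - t)(-9 - t) - (16)·(-8) = t^2 - 6t - 7.
This factors as (t + 1)·(t - 7) = 0.
Eigenvalues: -1, 7.

-1, 7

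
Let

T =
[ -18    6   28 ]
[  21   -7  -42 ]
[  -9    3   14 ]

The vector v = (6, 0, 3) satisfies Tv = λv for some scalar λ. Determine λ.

-4

Compute Tv: T·(6, 0, 3) = (-24, 0, -12).
Since Tv = λv, compare component 1: -24 = λ·6, so λ = -4.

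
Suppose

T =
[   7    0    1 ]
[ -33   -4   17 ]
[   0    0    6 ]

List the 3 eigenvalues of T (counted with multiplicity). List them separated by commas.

Set up det(μI - T) = 0.
Cofactor expansion gives p(μ) = μ^3 - 9μ^2 - 10μ + 168.
Since p(6) = 0, μ = 6 is a root.
Dividing by (μ - 6) leaves μ^2 - 3μ - 28.
The quadratic factors as (μ + 4)·(μ - 7).
Eigenvalues: -4, 6, 7.

-4, 6, 7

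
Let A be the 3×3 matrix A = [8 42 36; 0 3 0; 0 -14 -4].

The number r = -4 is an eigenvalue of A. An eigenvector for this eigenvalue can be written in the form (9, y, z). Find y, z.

0, -3

We need (A + 4I)v = 0.
A + 4I = [[12, 42, 36], [0, 7, 0], [0, -14, 0]].
Row 1: (12)·9 + (42)·y + (36)·z = 0
Row 2: (0)·9 + (7)·y + (0)·z = 0
Row 3: (0)·9 + (-14)·y + (0)·z = 0
Solving gives y = 0, z = -3.
Check: A·(9, 0, -3) = (-36, 0, 12) = -4·(9, 0, -3).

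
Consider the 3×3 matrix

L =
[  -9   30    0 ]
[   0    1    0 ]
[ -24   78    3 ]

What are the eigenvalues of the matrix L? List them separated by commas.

-9, 1, 3

Set up det(tI - L) = 0.
Cofactor expansion gives p(t) = t^3 + 5t^2 - 33t + 27.
Since p(-9) = 0, t = -9 is a root.
Factor out (t + 9): p(t) = (t + 9)·(t^2 - 4t + 3).
The quadratic factors as (t - 1)·(t - 3).
Eigenvalues: -9, 1, 3.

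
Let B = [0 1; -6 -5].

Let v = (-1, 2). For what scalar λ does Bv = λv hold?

-2

Compute Bv: B·(-1, 2) = (2, -4).
Since Bv = λv, compare component 1: 2 = λ·-1, so λ = -2.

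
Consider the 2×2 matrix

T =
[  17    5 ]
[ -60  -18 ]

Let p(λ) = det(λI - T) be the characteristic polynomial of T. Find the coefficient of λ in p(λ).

The coefficient of λ of det(λI - T) is −trace(T).
trace(T) = (17) + (-18) = -1, so the coefficient is 1.

1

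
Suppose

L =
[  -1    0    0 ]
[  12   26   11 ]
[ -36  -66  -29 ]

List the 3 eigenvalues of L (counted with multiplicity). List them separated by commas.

-7, -1, 4

Compute the characteristic polynomial p(t) = det(tI - L).
Cofactor expansion gives p(t) = t^3 + 4t^2 - 25t - 28.
Try t = -1: p(-1) = 0, so -1 is a root.
Dividing by (t + 1) leaves t^2 + 3t - 28.
The quadratic factors as (t + 7)·(t - 4).
Eigenvalues: -7, -1, 4.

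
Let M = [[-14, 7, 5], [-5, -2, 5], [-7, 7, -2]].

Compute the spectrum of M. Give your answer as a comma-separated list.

-9, -7, -2

Set up det(rI - M) = 0.
Expanding along the first row, p(r) = r^3 + 18r^2 + 95r + 126.
Rational-root test: r = -2 gives p(-2) = 0.
Dividing by (r + 2) leaves r^2 + 16r + 63.
The quadratic factors as (r + 9)·(r + 7).
Eigenvalues: -9, -7, -2.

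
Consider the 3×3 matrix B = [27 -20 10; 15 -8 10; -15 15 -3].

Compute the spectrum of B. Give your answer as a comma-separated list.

-3, 7, 12

The characteristic polynomial is p(s) = det(sI - B).
Cofactor expansion gives p(s) = s^3 - 16s^2 + 27s + 252.
Rational-root test: s = -3 gives p(-3) = 0.
Dividing by (s + 3) leaves s^2 - 19s + 84.
The quadratic factors as (s - 7)·(s - 12).
Eigenvalues: -3, 7, 12.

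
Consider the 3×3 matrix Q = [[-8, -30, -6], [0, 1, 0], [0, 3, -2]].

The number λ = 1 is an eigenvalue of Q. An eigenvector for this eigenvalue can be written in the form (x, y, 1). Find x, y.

We need (Q - 1I)v = 0.
Q - 1I = [[-9, -30, -6], [0, 0, 0], [0, 3, -3]].
Row 1: (-9)·x + (-30)·y + (-6)·1 = 0
Row 2: (0)·x + (0)·y + (0)·1 = 0
Row 3: (0)·x + (3)·y + (-3)·1 = 0
Solving gives x = -4, y = 1.
Check: Q·(-4, 1, 1) = (-4, 1, 1) = 1·(-4, 1, 1).

-4, 1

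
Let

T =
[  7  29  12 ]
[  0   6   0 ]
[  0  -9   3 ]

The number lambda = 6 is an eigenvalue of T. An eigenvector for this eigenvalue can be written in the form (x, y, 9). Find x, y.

We need (T - 6I)v = 0.
T - 6I = [[1, 29, 12], [0, 0, 0], [0, -9, -3]].
Row 1: (1)·x + (29)·y + (12)·9 = 0
Row 2: (0)·x + (0)·y + (0)·9 = 0
Row 3: (0)·x + (-9)·y + (-3)·9 = 0
Solving gives x = -21, y = -3.
Check: T·(-21, -3, 9) = (-126, -18, 54) = 6·(-21, -3, 9).

-21, -3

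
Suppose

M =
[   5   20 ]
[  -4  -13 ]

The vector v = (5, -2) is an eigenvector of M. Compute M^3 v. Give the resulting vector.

First find the eigenvalue: Mv = (-15, 6) = -3·(5, -2), so λ = -3.
Then M^3 v = λ^3·v = (-3)^3·(5, -2) = -27·(5, -2) = (-135, 54).

(-135, 54)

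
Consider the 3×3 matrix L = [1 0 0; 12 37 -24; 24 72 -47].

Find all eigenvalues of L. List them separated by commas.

The characteristic polynomial is p(s) = det(sI - L).
Cofactor expansion gives p(s) = s^3 + 9s^2 - 21s + 11.
Rational-root test: s = 1 gives p(1) = 0.
Dividing by (s - 1) leaves s^2 + 10s - 11.
The quadratic factors as (s + 11)·(s - 1).
Eigenvalues: -11, 1, 1.

-11, 1, 1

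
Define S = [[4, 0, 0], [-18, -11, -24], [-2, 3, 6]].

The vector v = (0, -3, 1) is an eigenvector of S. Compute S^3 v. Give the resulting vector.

(0, 81, -27)

First find the eigenvalue: Sv = (0, 9, -3) = -3·(0, -3, 1), so λ = -3.
Then S^3 v = λ^3·v = (-3)^3·(0, -3, 1) = -27·(0, -3, 1) = (0, 81, -27).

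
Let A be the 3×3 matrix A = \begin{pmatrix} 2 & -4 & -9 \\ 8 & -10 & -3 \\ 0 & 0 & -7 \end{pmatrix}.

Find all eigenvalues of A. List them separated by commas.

Set up det(rI - A) = 0.
Expanding the 3×3 determinant: p(r) = r^3 + 15r^2 + 68r + 84.
Try r = -6: p(-6) = 0, so -6 is a root.
Factor out (r + 6): p(r) = (r + 6)·(r^2 + 9r + 14).
The quadratic factors as (r + 7)·(r + 2).
Eigenvalues: -7, -6, -2.

-7, -6, -2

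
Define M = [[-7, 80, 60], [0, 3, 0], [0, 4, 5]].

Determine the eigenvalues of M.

Compute the characteristic polynomial p(μ) = det(μI - M).
Expanding along the first row, p(μ) = μ^3 - μ^2 - 41μ + 105.
Try μ = 3: p(3) = 0, so 3 is a root.
Factor out (μ - 3): p(μ) = (μ - 3)·(μ^2 + 2μ - 35).
The quadratic factors as (μ + 7)·(μ - 5).
Eigenvalues: -7, 3, 5.

-7, 3, 5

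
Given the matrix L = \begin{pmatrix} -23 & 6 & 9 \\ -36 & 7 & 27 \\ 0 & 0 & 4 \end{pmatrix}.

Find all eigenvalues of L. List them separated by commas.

Compute the characteristic polynomial p(λ) = det(λI - L).
Cofactor expansion gives p(λ) = λ^3 + 12λ^2 - 9λ - 220.
Try λ = 4: p(4) = 0, so 4 is a root.
Dividing by (λ - 4) leaves λ^2 + 16λ + 55.
The quadratic factors as (λ + 11)·(λ + 5).
Eigenvalues: -11, -5, 4.

-11, -5, 4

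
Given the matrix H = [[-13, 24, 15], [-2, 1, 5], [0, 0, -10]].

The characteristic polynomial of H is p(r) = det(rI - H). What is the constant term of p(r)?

p(r) = r^3 + 22r^2 + 155r + 350.
The constant term is 350.

350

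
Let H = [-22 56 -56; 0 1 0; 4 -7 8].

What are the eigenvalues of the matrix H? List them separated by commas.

-8, -6, 1

The characteristic polynomial is p(μ) = det(μI - H).
Expanding the 3×3 determinant: p(μ) = μ^3 + 13μ^2 + 34μ - 48.
Since p(-8) = 0, μ = -8 is a root.
Factor out (μ + 8): p(μ) = (μ + 8)·(μ^2 + 5μ - 6).
The quadratic factors as (μ + 6)·(μ - 1).
Eigenvalues: -8, -6, 1.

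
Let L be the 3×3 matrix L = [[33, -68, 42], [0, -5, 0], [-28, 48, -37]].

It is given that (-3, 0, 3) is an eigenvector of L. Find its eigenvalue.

-9

Compute Lv: L·(-3, 0, 3) = (27, 0, -27).
Since Lv = λv, compare component 1: 27 = λ·-3, so λ = -9.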